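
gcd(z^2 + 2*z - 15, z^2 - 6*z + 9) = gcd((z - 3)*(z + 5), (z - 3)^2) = z - 3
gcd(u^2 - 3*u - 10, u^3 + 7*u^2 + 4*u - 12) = u + 2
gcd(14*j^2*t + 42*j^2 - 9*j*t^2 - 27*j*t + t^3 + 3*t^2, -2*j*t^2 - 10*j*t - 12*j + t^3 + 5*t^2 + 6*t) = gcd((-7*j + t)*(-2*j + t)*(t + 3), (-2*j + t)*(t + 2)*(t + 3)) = -2*j*t - 6*j + t^2 + 3*t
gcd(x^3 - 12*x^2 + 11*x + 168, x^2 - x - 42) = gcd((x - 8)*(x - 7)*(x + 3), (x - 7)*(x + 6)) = x - 7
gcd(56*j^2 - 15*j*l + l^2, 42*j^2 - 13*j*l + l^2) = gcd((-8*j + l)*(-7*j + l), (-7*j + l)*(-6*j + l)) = 7*j - l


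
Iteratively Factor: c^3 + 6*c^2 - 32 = (c - 2)*(c^2 + 8*c + 16) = (c - 2)*(c + 4)*(c + 4)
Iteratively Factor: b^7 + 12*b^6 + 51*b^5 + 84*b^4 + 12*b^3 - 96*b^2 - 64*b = (b)*(b^6 + 12*b^5 + 51*b^4 + 84*b^3 + 12*b^2 - 96*b - 64) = b*(b + 1)*(b^5 + 11*b^4 + 40*b^3 + 44*b^2 - 32*b - 64) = b*(b + 1)*(b + 4)*(b^4 + 7*b^3 + 12*b^2 - 4*b - 16) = b*(b + 1)*(b + 2)*(b + 4)*(b^3 + 5*b^2 + 2*b - 8) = b*(b + 1)*(b + 2)^2*(b + 4)*(b^2 + 3*b - 4) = b*(b + 1)*(b + 2)^2*(b + 4)^2*(b - 1)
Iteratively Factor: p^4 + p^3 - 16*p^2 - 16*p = (p - 4)*(p^3 + 5*p^2 + 4*p) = (p - 4)*(p + 4)*(p^2 + p) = (p - 4)*(p + 1)*(p + 4)*(p)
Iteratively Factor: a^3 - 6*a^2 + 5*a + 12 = (a + 1)*(a^2 - 7*a + 12) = (a - 4)*(a + 1)*(a - 3)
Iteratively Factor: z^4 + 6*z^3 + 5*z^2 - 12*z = (z + 4)*(z^3 + 2*z^2 - 3*z) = (z - 1)*(z + 4)*(z^2 + 3*z) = z*(z - 1)*(z + 4)*(z + 3)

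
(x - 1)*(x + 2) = x^2 + x - 2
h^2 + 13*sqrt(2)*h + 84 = (h + 6*sqrt(2))*(h + 7*sqrt(2))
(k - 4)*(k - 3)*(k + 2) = k^3 - 5*k^2 - 2*k + 24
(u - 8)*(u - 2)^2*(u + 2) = u^4 - 10*u^3 + 12*u^2 + 40*u - 64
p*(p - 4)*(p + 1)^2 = p^4 - 2*p^3 - 7*p^2 - 4*p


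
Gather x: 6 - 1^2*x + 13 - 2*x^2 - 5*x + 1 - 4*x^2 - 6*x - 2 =-6*x^2 - 12*x + 18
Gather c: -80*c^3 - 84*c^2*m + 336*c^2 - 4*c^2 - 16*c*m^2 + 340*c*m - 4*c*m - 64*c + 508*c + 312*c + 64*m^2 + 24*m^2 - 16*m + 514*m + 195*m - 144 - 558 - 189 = -80*c^3 + c^2*(332 - 84*m) + c*(-16*m^2 + 336*m + 756) + 88*m^2 + 693*m - 891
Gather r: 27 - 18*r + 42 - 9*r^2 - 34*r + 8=-9*r^2 - 52*r + 77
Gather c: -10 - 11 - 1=-22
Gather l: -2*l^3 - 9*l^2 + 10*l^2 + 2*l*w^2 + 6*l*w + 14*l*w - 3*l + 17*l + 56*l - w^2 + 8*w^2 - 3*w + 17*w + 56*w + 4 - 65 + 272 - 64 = -2*l^3 + l^2 + l*(2*w^2 + 20*w + 70) + 7*w^2 + 70*w + 147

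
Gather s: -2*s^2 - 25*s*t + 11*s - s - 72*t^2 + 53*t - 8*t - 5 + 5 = -2*s^2 + s*(10 - 25*t) - 72*t^2 + 45*t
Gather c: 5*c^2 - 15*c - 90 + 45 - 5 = 5*c^2 - 15*c - 50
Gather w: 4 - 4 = 0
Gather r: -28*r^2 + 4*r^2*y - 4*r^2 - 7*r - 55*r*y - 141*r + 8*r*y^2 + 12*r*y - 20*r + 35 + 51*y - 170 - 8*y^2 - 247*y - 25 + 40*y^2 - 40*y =r^2*(4*y - 32) + r*(8*y^2 - 43*y - 168) + 32*y^2 - 236*y - 160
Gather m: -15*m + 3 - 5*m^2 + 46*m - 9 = -5*m^2 + 31*m - 6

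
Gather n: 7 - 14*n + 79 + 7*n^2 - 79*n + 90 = 7*n^2 - 93*n + 176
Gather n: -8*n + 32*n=24*n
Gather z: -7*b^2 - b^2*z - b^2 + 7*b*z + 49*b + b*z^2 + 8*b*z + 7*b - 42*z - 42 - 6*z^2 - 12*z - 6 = -8*b^2 + 56*b + z^2*(b - 6) + z*(-b^2 + 15*b - 54) - 48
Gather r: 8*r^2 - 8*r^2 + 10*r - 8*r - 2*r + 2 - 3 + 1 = 0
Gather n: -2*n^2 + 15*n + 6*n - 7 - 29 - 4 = -2*n^2 + 21*n - 40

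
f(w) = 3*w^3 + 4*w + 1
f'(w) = 9*w^2 + 4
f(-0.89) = -4.67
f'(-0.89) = 11.13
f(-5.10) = -417.35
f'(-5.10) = 238.09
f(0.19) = 1.78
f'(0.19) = 4.32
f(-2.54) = -58.32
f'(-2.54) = 62.06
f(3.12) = 104.59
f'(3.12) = 91.61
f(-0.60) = -2.05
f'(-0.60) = 7.24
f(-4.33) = -259.87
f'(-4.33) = 172.74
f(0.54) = 3.63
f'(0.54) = 6.62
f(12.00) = 5233.00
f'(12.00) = 1300.00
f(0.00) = 1.00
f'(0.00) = 4.00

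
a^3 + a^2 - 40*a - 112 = (a - 7)*(a + 4)^2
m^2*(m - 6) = m^3 - 6*m^2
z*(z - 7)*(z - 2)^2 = z^4 - 11*z^3 + 32*z^2 - 28*z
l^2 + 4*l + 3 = (l + 1)*(l + 3)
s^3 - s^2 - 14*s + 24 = (s - 3)*(s - 2)*(s + 4)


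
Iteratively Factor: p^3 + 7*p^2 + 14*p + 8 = (p + 4)*(p^2 + 3*p + 2) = (p + 1)*(p + 4)*(p + 2)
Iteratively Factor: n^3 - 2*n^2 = (n)*(n^2 - 2*n) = n*(n - 2)*(n)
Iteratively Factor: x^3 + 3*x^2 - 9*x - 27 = (x + 3)*(x^2 - 9) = (x + 3)^2*(x - 3)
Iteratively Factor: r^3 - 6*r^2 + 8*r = (r - 4)*(r^2 - 2*r) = (r - 4)*(r - 2)*(r)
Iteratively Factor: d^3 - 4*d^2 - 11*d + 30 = (d - 5)*(d^2 + d - 6) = (d - 5)*(d - 2)*(d + 3)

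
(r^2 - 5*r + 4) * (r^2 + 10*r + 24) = r^4 + 5*r^3 - 22*r^2 - 80*r + 96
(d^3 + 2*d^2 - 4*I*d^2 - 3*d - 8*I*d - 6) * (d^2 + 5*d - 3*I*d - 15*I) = d^5 + 7*d^4 - 7*I*d^4 - 5*d^3 - 49*I*d^3 - 105*d^2 - 61*I*d^2 - 150*d + 63*I*d + 90*I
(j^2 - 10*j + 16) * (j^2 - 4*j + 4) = j^4 - 14*j^3 + 60*j^2 - 104*j + 64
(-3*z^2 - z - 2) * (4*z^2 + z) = -12*z^4 - 7*z^3 - 9*z^2 - 2*z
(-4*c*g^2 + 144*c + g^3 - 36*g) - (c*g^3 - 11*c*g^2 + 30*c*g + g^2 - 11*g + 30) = -c*g^3 + 7*c*g^2 - 30*c*g + 144*c + g^3 - g^2 - 25*g - 30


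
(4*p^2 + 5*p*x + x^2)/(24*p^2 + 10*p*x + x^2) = (p + x)/(6*p + x)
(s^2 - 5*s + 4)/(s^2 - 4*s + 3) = (s - 4)/(s - 3)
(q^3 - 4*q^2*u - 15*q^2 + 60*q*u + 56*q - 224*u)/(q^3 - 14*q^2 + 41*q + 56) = (q - 4*u)/(q + 1)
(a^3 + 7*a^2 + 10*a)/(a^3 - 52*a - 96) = a*(a + 5)/(a^2 - 2*a - 48)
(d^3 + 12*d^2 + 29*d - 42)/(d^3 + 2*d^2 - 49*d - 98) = (d^2 + 5*d - 6)/(d^2 - 5*d - 14)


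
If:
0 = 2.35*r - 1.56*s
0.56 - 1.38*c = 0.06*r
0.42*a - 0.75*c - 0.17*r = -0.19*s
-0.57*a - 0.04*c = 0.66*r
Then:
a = 1.06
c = 0.45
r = -0.94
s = -1.42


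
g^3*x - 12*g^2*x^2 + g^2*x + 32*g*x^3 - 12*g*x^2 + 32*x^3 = (g - 8*x)*(g - 4*x)*(g*x + x)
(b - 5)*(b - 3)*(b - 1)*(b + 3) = b^4 - 6*b^3 - 4*b^2 + 54*b - 45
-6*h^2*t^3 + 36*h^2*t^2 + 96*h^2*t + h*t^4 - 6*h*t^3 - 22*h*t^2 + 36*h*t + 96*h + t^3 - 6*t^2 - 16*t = (-6*h + t)*(t - 8)*(t + 2)*(h*t + 1)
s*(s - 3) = s^2 - 3*s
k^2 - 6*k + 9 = (k - 3)^2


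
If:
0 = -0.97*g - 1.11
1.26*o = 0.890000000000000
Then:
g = -1.14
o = 0.71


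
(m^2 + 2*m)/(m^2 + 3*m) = (m + 2)/(m + 3)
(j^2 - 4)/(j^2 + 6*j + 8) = (j - 2)/(j + 4)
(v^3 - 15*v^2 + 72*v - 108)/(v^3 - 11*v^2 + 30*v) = (v^2 - 9*v + 18)/(v*(v - 5))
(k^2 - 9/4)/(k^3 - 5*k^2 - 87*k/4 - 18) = (2*k - 3)/(2*k^2 - 13*k - 24)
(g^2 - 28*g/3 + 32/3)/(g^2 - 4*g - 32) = (g - 4/3)/(g + 4)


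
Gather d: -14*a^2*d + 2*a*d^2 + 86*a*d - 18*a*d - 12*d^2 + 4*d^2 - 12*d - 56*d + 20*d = d^2*(2*a - 8) + d*(-14*a^2 + 68*a - 48)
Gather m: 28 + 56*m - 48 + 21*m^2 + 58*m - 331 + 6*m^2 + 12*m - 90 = 27*m^2 + 126*m - 441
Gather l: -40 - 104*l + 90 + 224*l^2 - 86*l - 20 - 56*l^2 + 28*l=168*l^2 - 162*l + 30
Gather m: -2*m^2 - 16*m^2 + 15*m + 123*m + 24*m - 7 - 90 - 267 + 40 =-18*m^2 + 162*m - 324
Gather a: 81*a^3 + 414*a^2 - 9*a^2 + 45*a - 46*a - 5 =81*a^3 + 405*a^2 - a - 5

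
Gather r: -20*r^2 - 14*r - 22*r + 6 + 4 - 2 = -20*r^2 - 36*r + 8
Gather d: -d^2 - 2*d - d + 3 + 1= -d^2 - 3*d + 4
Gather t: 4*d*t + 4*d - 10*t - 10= 4*d + t*(4*d - 10) - 10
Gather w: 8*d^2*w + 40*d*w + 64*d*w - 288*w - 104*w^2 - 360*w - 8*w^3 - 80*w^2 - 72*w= -8*w^3 - 184*w^2 + w*(8*d^2 + 104*d - 720)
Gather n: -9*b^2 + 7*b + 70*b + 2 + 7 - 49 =-9*b^2 + 77*b - 40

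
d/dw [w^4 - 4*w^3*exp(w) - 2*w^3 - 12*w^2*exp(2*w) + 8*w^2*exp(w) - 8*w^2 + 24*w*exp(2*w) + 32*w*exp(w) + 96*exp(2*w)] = -4*w^3*exp(w) + 4*w^3 - 24*w^2*exp(2*w) - 4*w^2*exp(w) - 6*w^2 + 24*w*exp(2*w) + 48*w*exp(w) - 16*w + 216*exp(2*w) + 32*exp(w)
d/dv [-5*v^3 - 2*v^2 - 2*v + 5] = -15*v^2 - 4*v - 2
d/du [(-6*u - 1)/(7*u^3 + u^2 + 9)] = (-42*u^3 - 6*u^2 + u*(6*u + 1)*(21*u + 2) - 54)/(7*u^3 + u^2 + 9)^2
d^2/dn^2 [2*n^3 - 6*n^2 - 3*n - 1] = 12*n - 12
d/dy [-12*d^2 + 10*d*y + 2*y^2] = 10*d + 4*y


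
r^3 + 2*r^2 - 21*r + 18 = (r - 3)*(r - 1)*(r + 6)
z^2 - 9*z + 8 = (z - 8)*(z - 1)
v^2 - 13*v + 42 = (v - 7)*(v - 6)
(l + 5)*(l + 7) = l^2 + 12*l + 35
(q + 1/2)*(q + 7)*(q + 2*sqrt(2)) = q^3 + 2*sqrt(2)*q^2 + 15*q^2/2 + 7*q/2 + 15*sqrt(2)*q + 7*sqrt(2)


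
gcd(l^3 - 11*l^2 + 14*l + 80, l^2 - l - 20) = l - 5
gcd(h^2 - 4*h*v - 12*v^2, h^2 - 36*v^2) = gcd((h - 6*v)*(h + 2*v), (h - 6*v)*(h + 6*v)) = -h + 6*v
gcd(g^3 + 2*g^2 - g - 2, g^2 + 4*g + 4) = g + 2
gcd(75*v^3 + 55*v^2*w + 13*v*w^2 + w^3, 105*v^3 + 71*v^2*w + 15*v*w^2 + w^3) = 15*v^2 + 8*v*w + w^2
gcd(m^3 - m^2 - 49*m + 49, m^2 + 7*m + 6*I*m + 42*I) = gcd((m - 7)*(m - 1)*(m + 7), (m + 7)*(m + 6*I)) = m + 7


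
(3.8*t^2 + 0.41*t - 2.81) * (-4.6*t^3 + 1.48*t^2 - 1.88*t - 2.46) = -17.48*t^5 + 3.738*t^4 + 6.3888*t^3 - 14.2776*t^2 + 4.2742*t + 6.9126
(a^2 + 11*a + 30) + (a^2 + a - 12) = 2*a^2 + 12*a + 18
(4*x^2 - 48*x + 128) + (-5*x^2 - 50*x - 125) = -x^2 - 98*x + 3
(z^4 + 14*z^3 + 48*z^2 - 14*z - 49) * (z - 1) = z^5 + 13*z^4 + 34*z^3 - 62*z^2 - 35*z + 49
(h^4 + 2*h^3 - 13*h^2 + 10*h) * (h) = h^5 + 2*h^4 - 13*h^3 + 10*h^2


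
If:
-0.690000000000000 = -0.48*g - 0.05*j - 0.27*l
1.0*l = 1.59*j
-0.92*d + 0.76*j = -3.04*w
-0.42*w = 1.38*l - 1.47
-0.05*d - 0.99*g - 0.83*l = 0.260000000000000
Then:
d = -64.18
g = -3.16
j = 4.61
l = 7.33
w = -20.58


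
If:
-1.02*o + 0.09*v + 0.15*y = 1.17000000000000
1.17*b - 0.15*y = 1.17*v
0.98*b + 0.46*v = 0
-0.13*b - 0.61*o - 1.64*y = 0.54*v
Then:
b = 0.02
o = -1.09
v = -0.04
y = 0.42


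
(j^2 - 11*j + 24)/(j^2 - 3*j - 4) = (-j^2 + 11*j - 24)/(-j^2 + 3*j + 4)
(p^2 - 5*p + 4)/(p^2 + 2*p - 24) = (p - 1)/(p + 6)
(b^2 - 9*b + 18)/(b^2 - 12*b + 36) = (b - 3)/(b - 6)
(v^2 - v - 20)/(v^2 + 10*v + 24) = (v - 5)/(v + 6)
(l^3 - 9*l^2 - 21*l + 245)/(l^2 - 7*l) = l - 2 - 35/l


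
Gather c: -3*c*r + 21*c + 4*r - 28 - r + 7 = c*(21 - 3*r) + 3*r - 21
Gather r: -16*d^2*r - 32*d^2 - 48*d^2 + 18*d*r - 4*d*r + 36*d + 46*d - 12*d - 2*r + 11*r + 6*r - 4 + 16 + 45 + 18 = -80*d^2 + 70*d + r*(-16*d^2 + 14*d + 15) + 75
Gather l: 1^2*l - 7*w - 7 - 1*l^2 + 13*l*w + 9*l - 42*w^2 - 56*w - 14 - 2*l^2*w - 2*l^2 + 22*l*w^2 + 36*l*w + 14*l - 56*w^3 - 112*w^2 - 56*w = l^2*(-2*w - 3) + l*(22*w^2 + 49*w + 24) - 56*w^3 - 154*w^2 - 119*w - 21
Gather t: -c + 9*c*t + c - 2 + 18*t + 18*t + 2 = t*(9*c + 36)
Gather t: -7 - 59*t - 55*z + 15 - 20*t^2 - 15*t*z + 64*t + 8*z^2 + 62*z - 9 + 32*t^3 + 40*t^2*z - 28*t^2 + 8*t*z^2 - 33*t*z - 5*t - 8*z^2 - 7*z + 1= 32*t^3 + t^2*(40*z - 48) + t*(8*z^2 - 48*z)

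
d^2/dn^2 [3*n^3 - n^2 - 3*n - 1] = 18*n - 2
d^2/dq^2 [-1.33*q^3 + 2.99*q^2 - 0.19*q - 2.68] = 5.98 - 7.98*q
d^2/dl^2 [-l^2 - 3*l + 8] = -2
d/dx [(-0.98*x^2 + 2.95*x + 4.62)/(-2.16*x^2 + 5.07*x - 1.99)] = (1.4034*x^2 + 23.8588*x - 29.2939)/(4.6656*x^4 - 21.9024*x^3 + 34.3017*x^2 - 20.1786*x + 3.9601)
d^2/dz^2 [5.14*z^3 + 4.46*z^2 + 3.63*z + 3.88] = 30.84*z + 8.92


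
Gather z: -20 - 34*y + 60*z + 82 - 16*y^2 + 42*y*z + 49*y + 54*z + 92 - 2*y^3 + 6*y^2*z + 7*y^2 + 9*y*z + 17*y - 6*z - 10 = -2*y^3 - 9*y^2 + 32*y + z*(6*y^2 + 51*y + 108) + 144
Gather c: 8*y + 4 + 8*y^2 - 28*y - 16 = 8*y^2 - 20*y - 12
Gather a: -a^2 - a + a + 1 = 1 - a^2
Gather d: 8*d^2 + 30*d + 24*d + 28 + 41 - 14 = 8*d^2 + 54*d + 55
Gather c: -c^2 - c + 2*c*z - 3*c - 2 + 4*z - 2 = -c^2 + c*(2*z - 4) + 4*z - 4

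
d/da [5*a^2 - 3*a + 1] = 10*a - 3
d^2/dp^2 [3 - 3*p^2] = -6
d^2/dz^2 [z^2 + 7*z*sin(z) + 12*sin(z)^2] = -7*z*sin(z) - 48*sin(z)^2 + 14*cos(z) + 26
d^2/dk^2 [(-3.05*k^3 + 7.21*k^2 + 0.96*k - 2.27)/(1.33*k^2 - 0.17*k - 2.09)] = (7.105427357601e-15*k^5 - 2.8421709430404e-14*k^4 - 10.47581*k^3 + 89.655414*k^2 - 60.845676*k + 49.554782)/(2.352637*k^6 - 0.902139*k^5 - 10.975692*k^4 + 2.830381*k^3 + 17.247516*k^2 - 2.227731*k - 9.129329)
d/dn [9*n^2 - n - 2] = 18*n - 1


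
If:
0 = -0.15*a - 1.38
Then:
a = -9.20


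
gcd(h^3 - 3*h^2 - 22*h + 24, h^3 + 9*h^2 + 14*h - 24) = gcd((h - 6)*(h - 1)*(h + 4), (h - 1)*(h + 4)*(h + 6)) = h^2 + 3*h - 4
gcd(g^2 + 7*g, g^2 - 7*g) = g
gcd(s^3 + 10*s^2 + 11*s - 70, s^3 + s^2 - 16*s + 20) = s^2 + 3*s - 10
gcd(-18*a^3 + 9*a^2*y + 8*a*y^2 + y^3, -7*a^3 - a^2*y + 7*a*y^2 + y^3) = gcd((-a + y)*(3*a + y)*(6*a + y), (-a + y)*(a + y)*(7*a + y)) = -a + y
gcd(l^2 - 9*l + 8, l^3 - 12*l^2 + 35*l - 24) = l^2 - 9*l + 8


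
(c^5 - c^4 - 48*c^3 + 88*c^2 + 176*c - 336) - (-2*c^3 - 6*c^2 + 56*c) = c^5 - c^4 - 46*c^3 + 94*c^2 + 120*c - 336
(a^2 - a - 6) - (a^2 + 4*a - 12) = 6 - 5*a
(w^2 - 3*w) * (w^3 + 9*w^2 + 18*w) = w^5 + 6*w^4 - 9*w^3 - 54*w^2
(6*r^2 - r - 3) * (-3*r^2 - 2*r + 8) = -18*r^4 - 9*r^3 + 59*r^2 - 2*r - 24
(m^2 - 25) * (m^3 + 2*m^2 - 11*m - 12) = m^5 + 2*m^4 - 36*m^3 - 62*m^2 + 275*m + 300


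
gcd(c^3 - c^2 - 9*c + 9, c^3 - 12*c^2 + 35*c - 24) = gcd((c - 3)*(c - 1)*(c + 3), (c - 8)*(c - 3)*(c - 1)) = c^2 - 4*c + 3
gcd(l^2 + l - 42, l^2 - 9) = 1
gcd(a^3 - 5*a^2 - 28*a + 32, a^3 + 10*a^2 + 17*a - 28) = a^2 + 3*a - 4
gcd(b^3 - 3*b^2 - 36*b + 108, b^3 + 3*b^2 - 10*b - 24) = b - 3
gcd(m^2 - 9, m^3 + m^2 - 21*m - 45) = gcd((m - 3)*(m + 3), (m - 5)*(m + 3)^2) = m + 3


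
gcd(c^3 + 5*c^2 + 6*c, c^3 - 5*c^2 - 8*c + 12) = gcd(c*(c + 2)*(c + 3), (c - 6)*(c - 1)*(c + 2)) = c + 2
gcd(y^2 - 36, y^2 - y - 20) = 1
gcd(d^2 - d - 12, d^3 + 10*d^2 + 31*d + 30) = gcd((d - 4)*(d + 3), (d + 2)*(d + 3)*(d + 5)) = d + 3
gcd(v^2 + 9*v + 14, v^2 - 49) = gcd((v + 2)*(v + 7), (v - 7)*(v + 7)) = v + 7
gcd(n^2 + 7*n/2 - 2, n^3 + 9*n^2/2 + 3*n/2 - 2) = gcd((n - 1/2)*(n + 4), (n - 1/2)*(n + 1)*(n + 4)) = n^2 + 7*n/2 - 2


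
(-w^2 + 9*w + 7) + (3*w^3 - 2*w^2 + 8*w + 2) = 3*w^3 - 3*w^2 + 17*w + 9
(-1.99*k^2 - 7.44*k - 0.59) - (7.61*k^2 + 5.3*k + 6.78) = -9.6*k^2 - 12.74*k - 7.37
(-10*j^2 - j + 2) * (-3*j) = 30*j^3 + 3*j^2 - 6*j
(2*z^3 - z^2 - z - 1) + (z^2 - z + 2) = 2*z^3 - 2*z + 1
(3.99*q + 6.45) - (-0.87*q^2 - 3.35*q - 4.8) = 0.87*q^2 + 7.34*q + 11.25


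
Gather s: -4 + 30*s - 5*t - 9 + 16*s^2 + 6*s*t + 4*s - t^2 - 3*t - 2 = 16*s^2 + s*(6*t + 34) - t^2 - 8*t - 15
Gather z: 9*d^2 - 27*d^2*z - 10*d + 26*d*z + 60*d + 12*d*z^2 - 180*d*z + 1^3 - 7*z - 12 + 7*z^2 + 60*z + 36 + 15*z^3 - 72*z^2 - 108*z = 9*d^2 + 50*d + 15*z^3 + z^2*(12*d - 65) + z*(-27*d^2 - 154*d - 55) + 25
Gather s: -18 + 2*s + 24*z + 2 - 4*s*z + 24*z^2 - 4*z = s*(2 - 4*z) + 24*z^2 + 20*z - 16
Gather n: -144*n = -144*n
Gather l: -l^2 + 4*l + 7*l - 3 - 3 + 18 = -l^2 + 11*l + 12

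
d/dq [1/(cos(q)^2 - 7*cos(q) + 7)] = (2*cos(q) - 7)*sin(q)/(cos(q)^2 - 7*cos(q) + 7)^2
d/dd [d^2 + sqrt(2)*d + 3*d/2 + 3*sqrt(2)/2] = 2*d + sqrt(2) + 3/2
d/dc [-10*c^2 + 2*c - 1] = 2 - 20*c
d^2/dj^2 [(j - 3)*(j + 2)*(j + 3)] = 6*j + 4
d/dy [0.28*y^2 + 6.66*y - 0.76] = 0.56*y + 6.66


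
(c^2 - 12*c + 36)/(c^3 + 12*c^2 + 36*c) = (c^2 - 12*c + 36)/(c*(c^2 + 12*c + 36))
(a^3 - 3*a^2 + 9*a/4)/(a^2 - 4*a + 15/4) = a*(2*a - 3)/(2*a - 5)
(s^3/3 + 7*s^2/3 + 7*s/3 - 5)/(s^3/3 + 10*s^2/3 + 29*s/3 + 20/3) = (s^2 + 2*s - 3)/(s^2 + 5*s + 4)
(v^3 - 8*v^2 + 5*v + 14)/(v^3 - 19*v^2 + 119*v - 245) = (v^2 - v - 2)/(v^2 - 12*v + 35)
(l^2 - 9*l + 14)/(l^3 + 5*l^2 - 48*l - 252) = (l - 2)/(l^2 + 12*l + 36)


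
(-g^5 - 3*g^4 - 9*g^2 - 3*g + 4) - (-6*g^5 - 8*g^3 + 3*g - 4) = 5*g^5 - 3*g^4 + 8*g^3 - 9*g^2 - 6*g + 8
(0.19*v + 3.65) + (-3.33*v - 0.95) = 2.7 - 3.14*v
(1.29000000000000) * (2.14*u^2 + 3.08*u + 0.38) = 2.7606*u^2 + 3.9732*u + 0.4902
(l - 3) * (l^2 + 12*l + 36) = l^3 + 9*l^2 - 108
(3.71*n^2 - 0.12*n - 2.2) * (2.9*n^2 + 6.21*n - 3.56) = 10.759*n^4 + 22.6911*n^3 - 20.3328*n^2 - 13.2348*n + 7.832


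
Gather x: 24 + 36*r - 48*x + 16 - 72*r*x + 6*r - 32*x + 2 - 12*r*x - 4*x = 42*r + x*(-84*r - 84) + 42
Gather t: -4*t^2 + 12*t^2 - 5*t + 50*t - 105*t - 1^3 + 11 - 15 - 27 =8*t^2 - 60*t - 32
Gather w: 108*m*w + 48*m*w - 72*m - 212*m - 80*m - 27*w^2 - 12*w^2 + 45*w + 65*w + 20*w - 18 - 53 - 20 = -364*m - 39*w^2 + w*(156*m + 130) - 91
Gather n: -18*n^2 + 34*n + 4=-18*n^2 + 34*n + 4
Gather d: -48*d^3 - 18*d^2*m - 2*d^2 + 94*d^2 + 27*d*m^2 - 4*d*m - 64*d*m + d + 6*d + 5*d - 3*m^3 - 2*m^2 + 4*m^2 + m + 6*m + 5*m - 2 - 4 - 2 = -48*d^3 + d^2*(92 - 18*m) + d*(27*m^2 - 68*m + 12) - 3*m^3 + 2*m^2 + 12*m - 8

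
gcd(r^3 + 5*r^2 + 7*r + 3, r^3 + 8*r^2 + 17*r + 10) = r + 1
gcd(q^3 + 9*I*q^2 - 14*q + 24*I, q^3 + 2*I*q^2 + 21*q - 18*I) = q^2 + 5*I*q + 6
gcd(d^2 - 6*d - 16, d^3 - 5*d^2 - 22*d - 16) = d^2 - 6*d - 16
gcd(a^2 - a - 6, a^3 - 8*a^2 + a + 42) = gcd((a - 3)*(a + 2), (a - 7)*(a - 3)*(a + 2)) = a^2 - a - 6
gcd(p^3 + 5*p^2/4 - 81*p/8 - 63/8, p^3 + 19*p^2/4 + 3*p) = p + 3/4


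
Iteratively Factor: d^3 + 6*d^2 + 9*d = (d)*(d^2 + 6*d + 9) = d*(d + 3)*(d + 3)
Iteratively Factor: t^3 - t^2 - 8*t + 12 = (t - 2)*(t^2 + t - 6) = (t - 2)^2*(t + 3)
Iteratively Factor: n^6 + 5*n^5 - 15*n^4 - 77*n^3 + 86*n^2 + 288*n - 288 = (n - 3)*(n^5 + 8*n^4 + 9*n^3 - 50*n^2 - 64*n + 96) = (n - 3)*(n + 4)*(n^4 + 4*n^3 - 7*n^2 - 22*n + 24) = (n - 3)*(n + 3)*(n + 4)*(n^3 + n^2 - 10*n + 8) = (n - 3)*(n + 3)*(n + 4)^2*(n^2 - 3*n + 2) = (n - 3)*(n - 1)*(n + 3)*(n + 4)^2*(n - 2)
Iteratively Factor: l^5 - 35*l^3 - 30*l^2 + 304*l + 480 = (l + 2)*(l^4 - 2*l^3 - 31*l^2 + 32*l + 240) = (l - 5)*(l + 2)*(l^3 + 3*l^2 - 16*l - 48) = (l - 5)*(l - 4)*(l + 2)*(l^2 + 7*l + 12) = (l - 5)*(l - 4)*(l + 2)*(l + 4)*(l + 3)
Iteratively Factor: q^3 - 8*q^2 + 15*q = (q)*(q^2 - 8*q + 15) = q*(q - 3)*(q - 5)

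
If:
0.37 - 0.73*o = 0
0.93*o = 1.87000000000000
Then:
No Solution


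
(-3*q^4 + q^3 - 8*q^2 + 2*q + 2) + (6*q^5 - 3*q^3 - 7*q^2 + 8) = 6*q^5 - 3*q^4 - 2*q^3 - 15*q^2 + 2*q + 10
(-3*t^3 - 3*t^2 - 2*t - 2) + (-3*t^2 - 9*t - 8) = -3*t^3 - 6*t^2 - 11*t - 10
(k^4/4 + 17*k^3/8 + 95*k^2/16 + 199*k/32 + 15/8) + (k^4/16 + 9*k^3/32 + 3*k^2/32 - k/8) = 5*k^4/16 + 77*k^3/32 + 193*k^2/32 + 195*k/32 + 15/8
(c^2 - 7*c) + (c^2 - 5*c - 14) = 2*c^2 - 12*c - 14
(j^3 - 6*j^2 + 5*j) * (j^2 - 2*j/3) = j^5 - 20*j^4/3 + 9*j^3 - 10*j^2/3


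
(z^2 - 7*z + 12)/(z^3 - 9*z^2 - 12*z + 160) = (z^2 - 7*z + 12)/(z^3 - 9*z^2 - 12*z + 160)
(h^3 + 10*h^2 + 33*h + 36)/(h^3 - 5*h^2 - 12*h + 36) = (h^2 + 7*h + 12)/(h^2 - 8*h + 12)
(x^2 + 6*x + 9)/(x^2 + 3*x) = (x + 3)/x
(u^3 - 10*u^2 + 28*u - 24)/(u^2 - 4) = (u^2 - 8*u + 12)/(u + 2)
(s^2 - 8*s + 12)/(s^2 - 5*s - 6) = (s - 2)/(s + 1)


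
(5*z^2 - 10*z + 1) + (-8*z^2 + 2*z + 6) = -3*z^2 - 8*z + 7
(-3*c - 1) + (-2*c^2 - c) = -2*c^2 - 4*c - 1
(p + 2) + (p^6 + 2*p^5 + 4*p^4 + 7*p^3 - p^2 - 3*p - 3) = p^6 + 2*p^5 + 4*p^4 + 7*p^3 - p^2 - 2*p - 1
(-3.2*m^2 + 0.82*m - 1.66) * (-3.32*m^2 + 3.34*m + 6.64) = 10.624*m^4 - 13.4104*m^3 - 12.998*m^2 - 0.0996000000000006*m - 11.0224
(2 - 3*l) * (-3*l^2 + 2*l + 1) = 9*l^3 - 12*l^2 + l + 2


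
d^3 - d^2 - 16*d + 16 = (d - 4)*(d - 1)*(d + 4)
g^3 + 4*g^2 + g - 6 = (g - 1)*(g + 2)*(g + 3)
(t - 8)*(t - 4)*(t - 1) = t^3 - 13*t^2 + 44*t - 32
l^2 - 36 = (l - 6)*(l + 6)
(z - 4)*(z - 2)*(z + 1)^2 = z^4 - 4*z^3 - 3*z^2 + 10*z + 8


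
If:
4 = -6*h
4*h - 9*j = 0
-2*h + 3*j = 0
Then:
No Solution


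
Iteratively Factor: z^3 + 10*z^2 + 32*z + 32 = (z + 4)*(z^2 + 6*z + 8) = (z + 2)*(z + 4)*(z + 4)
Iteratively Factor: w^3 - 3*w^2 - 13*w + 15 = (w - 5)*(w^2 + 2*w - 3) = (w - 5)*(w - 1)*(w + 3)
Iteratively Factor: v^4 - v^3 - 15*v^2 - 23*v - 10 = (v + 1)*(v^3 - 2*v^2 - 13*v - 10) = (v + 1)^2*(v^2 - 3*v - 10) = (v - 5)*(v + 1)^2*(v + 2)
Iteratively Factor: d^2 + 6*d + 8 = (d + 2)*(d + 4)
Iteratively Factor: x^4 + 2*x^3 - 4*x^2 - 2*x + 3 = (x + 1)*(x^3 + x^2 - 5*x + 3) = (x + 1)*(x + 3)*(x^2 - 2*x + 1) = (x - 1)*(x + 1)*(x + 3)*(x - 1)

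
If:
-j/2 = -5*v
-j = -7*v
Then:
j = 0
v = 0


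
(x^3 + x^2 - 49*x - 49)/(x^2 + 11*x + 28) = (x^2 - 6*x - 7)/(x + 4)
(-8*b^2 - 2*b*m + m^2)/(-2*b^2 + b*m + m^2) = (4*b - m)/(b - m)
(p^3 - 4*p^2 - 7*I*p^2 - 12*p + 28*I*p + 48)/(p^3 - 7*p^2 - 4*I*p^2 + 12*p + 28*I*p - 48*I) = (p - 3*I)/(p - 3)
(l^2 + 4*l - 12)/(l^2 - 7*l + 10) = (l + 6)/(l - 5)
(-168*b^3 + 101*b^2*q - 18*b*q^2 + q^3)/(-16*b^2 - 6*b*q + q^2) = (21*b^2 - 10*b*q + q^2)/(2*b + q)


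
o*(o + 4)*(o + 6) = o^3 + 10*o^2 + 24*o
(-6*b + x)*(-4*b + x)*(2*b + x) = 48*b^3 + 4*b^2*x - 8*b*x^2 + x^3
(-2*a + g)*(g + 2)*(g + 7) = -2*a*g^2 - 18*a*g - 28*a + g^3 + 9*g^2 + 14*g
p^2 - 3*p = p*(p - 3)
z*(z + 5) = z^2 + 5*z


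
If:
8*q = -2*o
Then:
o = -4*q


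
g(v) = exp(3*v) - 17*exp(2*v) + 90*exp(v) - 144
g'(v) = 3*exp(3*v) - 34*exp(2*v) + 90*exp(v)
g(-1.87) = -130.53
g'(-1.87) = 13.07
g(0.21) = -56.96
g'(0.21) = 64.92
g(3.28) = 9010.92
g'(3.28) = 34687.73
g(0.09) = -64.57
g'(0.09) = 61.70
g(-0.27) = -84.76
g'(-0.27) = 50.23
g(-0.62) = -100.35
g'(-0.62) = 39.04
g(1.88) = -2.85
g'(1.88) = -26.04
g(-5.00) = -143.39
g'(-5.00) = 0.60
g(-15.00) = -144.00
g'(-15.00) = 0.00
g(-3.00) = -139.56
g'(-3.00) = 4.40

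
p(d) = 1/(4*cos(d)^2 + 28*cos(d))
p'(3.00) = 0.01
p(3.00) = -0.04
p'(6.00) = -0.01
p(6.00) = 0.03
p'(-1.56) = -306.39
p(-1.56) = 3.30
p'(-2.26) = -0.07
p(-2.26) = -0.06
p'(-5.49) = 0.05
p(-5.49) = 0.05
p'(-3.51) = 0.01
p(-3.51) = -0.04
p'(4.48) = -0.65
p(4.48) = -0.16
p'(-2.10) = -0.12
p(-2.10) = -0.08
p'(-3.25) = 0.00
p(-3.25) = -0.04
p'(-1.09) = -0.15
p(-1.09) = 0.07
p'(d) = (8*sin(d)*cos(d) + 28*sin(d))/(4*cos(d)^2 + 28*cos(d))^2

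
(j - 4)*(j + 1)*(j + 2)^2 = j^4 + j^3 - 12*j^2 - 28*j - 16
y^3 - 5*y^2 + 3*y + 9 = (y - 3)^2*(y + 1)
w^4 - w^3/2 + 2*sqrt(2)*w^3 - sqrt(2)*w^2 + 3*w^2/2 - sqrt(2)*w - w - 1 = (w - 1)*(w + 1/2)*(w + sqrt(2))^2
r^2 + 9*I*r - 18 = (r + 3*I)*(r + 6*I)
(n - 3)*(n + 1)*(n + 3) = n^3 + n^2 - 9*n - 9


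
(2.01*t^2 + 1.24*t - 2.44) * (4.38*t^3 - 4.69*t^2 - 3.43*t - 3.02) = 8.8038*t^5 - 3.9957*t^4 - 23.3971*t^3 + 1.1202*t^2 + 4.6244*t + 7.3688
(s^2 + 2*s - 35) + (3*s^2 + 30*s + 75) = 4*s^2 + 32*s + 40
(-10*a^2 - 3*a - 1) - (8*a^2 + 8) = -18*a^2 - 3*a - 9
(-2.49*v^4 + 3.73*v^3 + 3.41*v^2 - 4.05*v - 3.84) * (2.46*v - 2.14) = -6.1254*v^5 + 14.5044*v^4 + 0.4064*v^3 - 17.2604*v^2 - 0.779399999999999*v + 8.2176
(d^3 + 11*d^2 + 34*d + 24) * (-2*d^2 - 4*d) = -2*d^5 - 26*d^4 - 112*d^3 - 184*d^2 - 96*d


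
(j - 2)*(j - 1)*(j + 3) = j^3 - 7*j + 6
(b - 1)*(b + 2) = b^2 + b - 2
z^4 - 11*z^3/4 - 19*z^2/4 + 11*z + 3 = (z - 3)*(z - 2)*(z + 1/4)*(z + 2)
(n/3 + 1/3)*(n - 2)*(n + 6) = n^3/3 + 5*n^2/3 - 8*n/3 - 4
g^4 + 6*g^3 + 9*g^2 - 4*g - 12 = (g - 1)*(g + 2)^2*(g + 3)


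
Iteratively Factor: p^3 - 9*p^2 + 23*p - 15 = (p - 5)*(p^2 - 4*p + 3) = (p - 5)*(p - 1)*(p - 3)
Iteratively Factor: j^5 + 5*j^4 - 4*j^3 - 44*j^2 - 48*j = (j + 2)*(j^4 + 3*j^3 - 10*j^2 - 24*j) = (j + 2)*(j + 4)*(j^3 - j^2 - 6*j) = (j - 3)*(j + 2)*(j + 4)*(j^2 + 2*j) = j*(j - 3)*(j + 2)*(j + 4)*(j + 2)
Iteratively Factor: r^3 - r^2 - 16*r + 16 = (r - 1)*(r^2 - 16) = (r - 1)*(r + 4)*(r - 4)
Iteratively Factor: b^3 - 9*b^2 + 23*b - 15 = (b - 5)*(b^2 - 4*b + 3) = (b - 5)*(b - 1)*(b - 3)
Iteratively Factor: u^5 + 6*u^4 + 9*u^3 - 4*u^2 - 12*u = (u)*(u^4 + 6*u^3 + 9*u^2 - 4*u - 12) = u*(u + 3)*(u^3 + 3*u^2 - 4) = u*(u + 2)*(u + 3)*(u^2 + u - 2) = u*(u + 2)^2*(u + 3)*(u - 1)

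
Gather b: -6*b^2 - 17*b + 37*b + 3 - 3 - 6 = -6*b^2 + 20*b - 6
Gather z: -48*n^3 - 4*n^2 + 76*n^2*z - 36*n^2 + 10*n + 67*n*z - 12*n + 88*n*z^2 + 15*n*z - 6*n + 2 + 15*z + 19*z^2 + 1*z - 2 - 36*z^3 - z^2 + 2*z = -48*n^3 - 40*n^2 - 8*n - 36*z^3 + z^2*(88*n + 18) + z*(76*n^2 + 82*n + 18)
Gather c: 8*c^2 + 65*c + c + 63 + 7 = 8*c^2 + 66*c + 70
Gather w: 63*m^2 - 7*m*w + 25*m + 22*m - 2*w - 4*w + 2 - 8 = 63*m^2 + 47*m + w*(-7*m - 6) - 6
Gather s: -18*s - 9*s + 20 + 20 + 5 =45 - 27*s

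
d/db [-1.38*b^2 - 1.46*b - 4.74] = -2.76*b - 1.46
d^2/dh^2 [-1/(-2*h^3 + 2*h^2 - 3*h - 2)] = 2*(2*(1 - 3*h)*(2*h^3 - 2*h^2 + 3*h + 2) + (6*h^2 - 4*h + 3)^2)/(2*h^3 - 2*h^2 + 3*h + 2)^3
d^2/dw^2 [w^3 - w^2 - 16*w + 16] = 6*w - 2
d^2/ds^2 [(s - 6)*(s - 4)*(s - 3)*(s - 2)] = 12*s^2 - 90*s + 160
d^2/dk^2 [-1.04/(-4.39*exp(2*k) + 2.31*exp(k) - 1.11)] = ((2.4024 - 18.2624*exp(k))*(4.39*exp(2*k) - 2.31*exp(k) + 1.11) + 1.04*(8.78*exp(k) - 2.31)*(17.56*exp(k) - 4.62)*exp(k))*exp(k)/(4.39*exp(2*k) - 2.31*exp(k) + 1.11)^3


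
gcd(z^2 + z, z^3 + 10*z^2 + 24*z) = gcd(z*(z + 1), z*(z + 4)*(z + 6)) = z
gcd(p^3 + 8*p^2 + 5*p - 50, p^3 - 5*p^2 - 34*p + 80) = p^2 + 3*p - 10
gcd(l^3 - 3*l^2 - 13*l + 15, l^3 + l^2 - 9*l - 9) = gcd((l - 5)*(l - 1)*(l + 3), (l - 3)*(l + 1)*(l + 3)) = l + 3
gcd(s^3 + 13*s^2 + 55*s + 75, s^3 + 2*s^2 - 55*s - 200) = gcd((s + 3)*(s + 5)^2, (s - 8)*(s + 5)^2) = s^2 + 10*s + 25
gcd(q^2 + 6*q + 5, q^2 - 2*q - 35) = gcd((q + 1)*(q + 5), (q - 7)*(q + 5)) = q + 5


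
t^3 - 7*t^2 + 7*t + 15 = (t - 5)*(t - 3)*(t + 1)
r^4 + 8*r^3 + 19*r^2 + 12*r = r*(r + 1)*(r + 3)*(r + 4)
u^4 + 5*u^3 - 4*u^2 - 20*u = u*(u - 2)*(u + 2)*(u + 5)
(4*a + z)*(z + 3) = 4*a*z + 12*a + z^2 + 3*z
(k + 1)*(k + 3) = k^2 + 4*k + 3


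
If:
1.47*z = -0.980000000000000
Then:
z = -0.67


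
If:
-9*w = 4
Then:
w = -4/9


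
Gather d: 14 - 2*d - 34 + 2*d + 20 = 0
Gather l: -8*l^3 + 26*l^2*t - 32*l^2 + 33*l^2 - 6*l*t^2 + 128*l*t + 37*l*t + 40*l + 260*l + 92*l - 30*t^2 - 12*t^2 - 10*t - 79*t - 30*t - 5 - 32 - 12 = -8*l^3 + l^2*(26*t + 1) + l*(-6*t^2 + 165*t + 392) - 42*t^2 - 119*t - 49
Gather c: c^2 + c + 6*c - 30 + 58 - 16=c^2 + 7*c + 12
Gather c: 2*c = 2*c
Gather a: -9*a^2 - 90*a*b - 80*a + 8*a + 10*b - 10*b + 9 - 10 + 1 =-9*a^2 + a*(-90*b - 72)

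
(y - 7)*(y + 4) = y^2 - 3*y - 28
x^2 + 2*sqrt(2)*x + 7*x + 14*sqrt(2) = (x + 7)*(x + 2*sqrt(2))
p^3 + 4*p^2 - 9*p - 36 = (p - 3)*(p + 3)*(p + 4)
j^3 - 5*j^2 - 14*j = j*(j - 7)*(j + 2)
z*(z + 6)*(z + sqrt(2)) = z^3 + sqrt(2)*z^2 + 6*z^2 + 6*sqrt(2)*z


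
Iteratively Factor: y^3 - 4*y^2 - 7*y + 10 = (y + 2)*(y^2 - 6*y + 5) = (y - 5)*(y + 2)*(y - 1)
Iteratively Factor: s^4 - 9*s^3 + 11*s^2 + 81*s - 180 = (s + 3)*(s^3 - 12*s^2 + 47*s - 60) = (s - 5)*(s + 3)*(s^2 - 7*s + 12) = (s - 5)*(s - 4)*(s + 3)*(s - 3)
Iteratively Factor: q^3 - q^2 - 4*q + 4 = (q - 1)*(q^2 - 4) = (q - 2)*(q - 1)*(q + 2)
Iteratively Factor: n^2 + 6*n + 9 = (n + 3)*(n + 3)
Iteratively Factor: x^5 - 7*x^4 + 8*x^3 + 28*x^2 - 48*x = (x - 2)*(x^4 - 5*x^3 - 2*x^2 + 24*x) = (x - 3)*(x - 2)*(x^3 - 2*x^2 - 8*x) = (x - 4)*(x - 3)*(x - 2)*(x^2 + 2*x) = (x - 4)*(x - 3)*(x - 2)*(x + 2)*(x)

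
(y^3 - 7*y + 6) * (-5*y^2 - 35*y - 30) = -5*y^5 - 35*y^4 + 5*y^3 + 215*y^2 - 180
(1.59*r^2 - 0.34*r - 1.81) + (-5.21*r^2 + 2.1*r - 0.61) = -3.62*r^2 + 1.76*r - 2.42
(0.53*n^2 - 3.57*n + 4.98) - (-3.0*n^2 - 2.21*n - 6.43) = 3.53*n^2 - 1.36*n + 11.41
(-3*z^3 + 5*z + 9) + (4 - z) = -3*z^3 + 4*z + 13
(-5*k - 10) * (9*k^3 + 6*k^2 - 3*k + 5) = -45*k^4 - 120*k^3 - 45*k^2 + 5*k - 50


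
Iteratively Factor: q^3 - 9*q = (q)*(q^2 - 9) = q*(q + 3)*(q - 3)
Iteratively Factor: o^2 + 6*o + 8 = (o + 4)*(o + 2)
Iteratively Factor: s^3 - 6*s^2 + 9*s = (s - 3)*(s^2 - 3*s) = s*(s - 3)*(s - 3)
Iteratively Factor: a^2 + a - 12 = (a + 4)*(a - 3)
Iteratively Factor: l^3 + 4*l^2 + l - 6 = (l + 2)*(l^2 + 2*l - 3) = (l - 1)*(l + 2)*(l + 3)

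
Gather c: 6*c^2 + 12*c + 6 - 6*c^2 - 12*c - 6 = 0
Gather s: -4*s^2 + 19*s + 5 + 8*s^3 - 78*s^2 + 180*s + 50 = 8*s^3 - 82*s^2 + 199*s + 55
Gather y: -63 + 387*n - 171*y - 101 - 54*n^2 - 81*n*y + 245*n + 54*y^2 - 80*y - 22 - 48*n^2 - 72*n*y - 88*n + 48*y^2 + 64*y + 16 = -102*n^2 + 544*n + 102*y^2 + y*(-153*n - 187) - 170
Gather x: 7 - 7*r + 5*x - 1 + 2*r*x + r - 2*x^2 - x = -6*r - 2*x^2 + x*(2*r + 4) + 6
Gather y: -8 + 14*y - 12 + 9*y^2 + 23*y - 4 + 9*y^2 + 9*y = 18*y^2 + 46*y - 24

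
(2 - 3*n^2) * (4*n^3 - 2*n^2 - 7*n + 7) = -12*n^5 + 6*n^4 + 29*n^3 - 25*n^2 - 14*n + 14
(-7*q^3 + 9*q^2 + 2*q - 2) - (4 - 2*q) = -7*q^3 + 9*q^2 + 4*q - 6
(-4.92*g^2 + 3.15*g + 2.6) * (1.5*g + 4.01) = -7.38*g^3 - 15.0042*g^2 + 16.5315*g + 10.426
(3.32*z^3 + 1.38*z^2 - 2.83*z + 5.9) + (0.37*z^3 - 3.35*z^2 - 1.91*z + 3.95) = 3.69*z^3 - 1.97*z^2 - 4.74*z + 9.85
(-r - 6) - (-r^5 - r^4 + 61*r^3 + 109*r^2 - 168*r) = r^5 + r^4 - 61*r^3 - 109*r^2 + 167*r - 6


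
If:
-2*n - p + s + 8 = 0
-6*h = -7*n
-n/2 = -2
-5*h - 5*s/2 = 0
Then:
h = 14/3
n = 4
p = -28/3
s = -28/3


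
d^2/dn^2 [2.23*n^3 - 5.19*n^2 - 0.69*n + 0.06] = 13.38*n - 10.38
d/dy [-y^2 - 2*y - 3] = -2*y - 2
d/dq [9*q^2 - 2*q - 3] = 18*q - 2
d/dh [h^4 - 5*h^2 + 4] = 4*h^3 - 10*h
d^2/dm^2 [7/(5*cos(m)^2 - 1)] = 70*(-10*sin(m)^4 + 7*sin(m)^2 + 4)/(5*cos(m)^2 - 1)^3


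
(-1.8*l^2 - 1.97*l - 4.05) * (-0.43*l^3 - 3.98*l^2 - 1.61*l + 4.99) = 0.774*l^5 + 8.0111*l^4 + 12.4801*l^3 + 10.3087*l^2 - 3.3098*l - 20.2095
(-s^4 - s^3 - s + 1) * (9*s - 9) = -9*s^5 + 9*s^3 - 9*s^2 + 18*s - 9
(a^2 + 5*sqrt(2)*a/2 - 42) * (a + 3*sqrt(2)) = a^3 + 11*sqrt(2)*a^2/2 - 27*a - 126*sqrt(2)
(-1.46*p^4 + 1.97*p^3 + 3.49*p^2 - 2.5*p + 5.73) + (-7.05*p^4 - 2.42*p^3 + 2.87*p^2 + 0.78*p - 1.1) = -8.51*p^4 - 0.45*p^3 + 6.36*p^2 - 1.72*p + 4.63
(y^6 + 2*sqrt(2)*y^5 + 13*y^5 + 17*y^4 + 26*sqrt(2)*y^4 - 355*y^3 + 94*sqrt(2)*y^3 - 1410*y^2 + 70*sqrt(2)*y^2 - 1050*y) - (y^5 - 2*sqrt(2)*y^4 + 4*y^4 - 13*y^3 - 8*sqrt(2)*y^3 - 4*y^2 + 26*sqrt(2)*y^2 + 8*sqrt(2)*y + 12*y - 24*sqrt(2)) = y^6 + 2*sqrt(2)*y^5 + 12*y^5 + 13*y^4 + 28*sqrt(2)*y^4 - 342*y^3 + 102*sqrt(2)*y^3 - 1406*y^2 + 44*sqrt(2)*y^2 - 1062*y - 8*sqrt(2)*y + 24*sqrt(2)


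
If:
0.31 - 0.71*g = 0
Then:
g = 0.44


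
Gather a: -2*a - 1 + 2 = 1 - 2*a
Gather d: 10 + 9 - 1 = 18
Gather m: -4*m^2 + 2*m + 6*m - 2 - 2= -4*m^2 + 8*m - 4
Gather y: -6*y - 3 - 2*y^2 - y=-2*y^2 - 7*y - 3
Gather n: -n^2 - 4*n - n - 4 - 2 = -n^2 - 5*n - 6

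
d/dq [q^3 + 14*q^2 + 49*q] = 3*q^2 + 28*q + 49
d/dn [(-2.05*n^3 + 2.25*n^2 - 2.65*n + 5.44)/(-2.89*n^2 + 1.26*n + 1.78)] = (5.9245*n^4 - 5.166*n^3 - 15.7705*n^2 + 39.4532*n - 11.5714)/(8.3521*n^4 - 7.2828*n^3 - 8.7008*n^2 + 4.4856*n + 3.1684)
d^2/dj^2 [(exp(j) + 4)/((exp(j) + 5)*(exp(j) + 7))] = (exp(4*j) + 4*exp(3*j) - 66*exp(2*j) - 404*exp(j) - 455)*exp(j)/(exp(6*j) + 36*exp(5*j) + 537*exp(4*j) + 4248*exp(3*j) + 18795*exp(2*j) + 44100*exp(j) + 42875)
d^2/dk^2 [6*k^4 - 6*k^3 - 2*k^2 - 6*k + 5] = 72*k^2 - 36*k - 4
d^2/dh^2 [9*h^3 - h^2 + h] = 54*h - 2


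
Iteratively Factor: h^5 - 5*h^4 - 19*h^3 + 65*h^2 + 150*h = (h + 2)*(h^4 - 7*h^3 - 5*h^2 + 75*h) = (h + 2)*(h + 3)*(h^3 - 10*h^2 + 25*h) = h*(h + 2)*(h + 3)*(h^2 - 10*h + 25) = h*(h - 5)*(h + 2)*(h + 3)*(h - 5)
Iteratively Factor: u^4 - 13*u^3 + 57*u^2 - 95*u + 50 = (u - 5)*(u^3 - 8*u^2 + 17*u - 10) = (u - 5)^2*(u^2 - 3*u + 2) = (u - 5)^2*(u - 2)*(u - 1)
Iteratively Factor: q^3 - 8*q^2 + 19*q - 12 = (q - 4)*(q^2 - 4*q + 3) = (q - 4)*(q - 1)*(q - 3)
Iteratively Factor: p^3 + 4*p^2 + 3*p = (p + 3)*(p^2 + p) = p*(p + 3)*(p + 1)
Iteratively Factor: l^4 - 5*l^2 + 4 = (l + 2)*(l^3 - 2*l^2 - l + 2) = (l + 1)*(l + 2)*(l^2 - 3*l + 2) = (l - 1)*(l + 1)*(l + 2)*(l - 2)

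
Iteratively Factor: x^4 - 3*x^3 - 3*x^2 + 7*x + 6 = (x + 1)*(x^3 - 4*x^2 + x + 6) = (x + 1)^2*(x^2 - 5*x + 6) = (x - 2)*(x + 1)^2*(x - 3)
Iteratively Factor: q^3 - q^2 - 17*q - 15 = (q + 1)*(q^2 - 2*q - 15) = (q + 1)*(q + 3)*(q - 5)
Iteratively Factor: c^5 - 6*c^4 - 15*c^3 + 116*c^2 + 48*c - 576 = (c - 4)*(c^4 - 2*c^3 - 23*c^2 + 24*c + 144) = (c - 4)*(c + 3)*(c^3 - 5*c^2 - 8*c + 48) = (c - 4)^2*(c + 3)*(c^2 - c - 12) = (c - 4)^2*(c + 3)^2*(c - 4)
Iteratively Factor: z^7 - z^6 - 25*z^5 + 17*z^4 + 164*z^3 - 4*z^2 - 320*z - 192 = (z + 1)*(z^6 - 2*z^5 - 23*z^4 + 40*z^3 + 124*z^2 - 128*z - 192) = (z + 1)^2*(z^5 - 3*z^4 - 20*z^3 + 60*z^2 + 64*z - 192) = (z - 2)*(z + 1)^2*(z^4 - z^3 - 22*z^2 + 16*z + 96) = (z - 2)*(z + 1)^2*(z + 4)*(z^3 - 5*z^2 - 2*z + 24) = (z - 4)*(z - 2)*(z + 1)^2*(z + 4)*(z^2 - z - 6) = (z - 4)*(z - 3)*(z - 2)*(z + 1)^2*(z + 4)*(z + 2)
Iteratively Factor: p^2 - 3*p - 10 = (p + 2)*(p - 5)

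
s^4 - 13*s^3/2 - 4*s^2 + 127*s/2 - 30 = (s - 5)*(s - 4)*(s - 1/2)*(s + 3)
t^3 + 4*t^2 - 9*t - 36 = (t - 3)*(t + 3)*(t + 4)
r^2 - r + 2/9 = (r - 2/3)*(r - 1/3)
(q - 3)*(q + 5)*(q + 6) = q^3 + 8*q^2 - 3*q - 90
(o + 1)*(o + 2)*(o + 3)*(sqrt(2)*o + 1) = sqrt(2)*o^4 + o^3 + 6*sqrt(2)*o^3 + 6*o^2 + 11*sqrt(2)*o^2 + 6*sqrt(2)*o + 11*o + 6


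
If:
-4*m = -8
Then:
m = 2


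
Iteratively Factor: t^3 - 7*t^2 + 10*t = (t - 5)*(t^2 - 2*t) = (t - 5)*(t - 2)*(t)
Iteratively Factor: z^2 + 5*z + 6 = (z + 3)*(z + 2)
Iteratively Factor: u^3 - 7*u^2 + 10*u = (u)*(u^2 - 7*u + 10) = u*(u - 2)*(u - 5)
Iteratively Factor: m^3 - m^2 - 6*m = (m + 2)*(m^2 - 3*m) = m*(m + 2)*(m - 3)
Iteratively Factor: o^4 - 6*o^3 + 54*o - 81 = (o - 3)*(o^3 - 3*o^2 - 9*o + 27) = (o - 3)^2*(o^2 - 9) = (o - 3)^3*(o + 3)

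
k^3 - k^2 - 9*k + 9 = (k - 3)*(k - 1)*(k + 3)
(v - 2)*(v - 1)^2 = v^3 - 4*v^2 + 5*v - 2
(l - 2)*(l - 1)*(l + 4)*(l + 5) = l^4 + 6*l^3 - 5*l^2 - 42*l + 40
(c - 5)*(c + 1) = c^2 - 4*c - 5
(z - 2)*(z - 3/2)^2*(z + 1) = z^4 - 4*z^3 + 13*z^2/4 + 15*z/4 - 9/2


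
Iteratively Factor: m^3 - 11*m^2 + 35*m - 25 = (m - 5)*(m^2 - 6*m + 5) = (m - 5)^2*(m - 1)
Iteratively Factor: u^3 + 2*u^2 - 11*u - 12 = (u - 3)*(u^2 + 5*u + 4) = (u - 3)*(u + 1)*(u + 4)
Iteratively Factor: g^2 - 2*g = (g)*(g - 2)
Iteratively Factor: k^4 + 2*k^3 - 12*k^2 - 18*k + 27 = (k - 3)*(k^3 + 5*k^2 + 3*k - 9) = (k - 3)*(k - 1)*(k^2 + 6*k + 9) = (k - 3)*(k - 1)*(k + 3)*(k + 3)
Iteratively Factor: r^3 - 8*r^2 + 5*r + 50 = (r - 5)*(r^2 - 3*r - 10) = (r - 5)*(r + 2)*(r - 5)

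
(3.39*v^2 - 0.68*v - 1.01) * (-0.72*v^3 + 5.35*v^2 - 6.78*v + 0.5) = -2.4408*v^5 + 18.6261*v^4 - 25.895*v^3 + 0.901900000000001*v^2 + 6.5078*v - 0.505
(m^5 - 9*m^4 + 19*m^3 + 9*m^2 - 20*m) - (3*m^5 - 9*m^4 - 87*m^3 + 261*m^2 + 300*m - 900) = -2*m^5 + 106*m^3 - 252*m^2 - 320*m + 900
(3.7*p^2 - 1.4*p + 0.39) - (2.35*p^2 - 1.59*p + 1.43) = 1.35*p^2 + 0.19*p - 1.04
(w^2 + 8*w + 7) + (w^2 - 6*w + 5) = 2*w^2 + 2*w + 12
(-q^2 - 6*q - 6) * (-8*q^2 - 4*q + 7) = 8*q^4 + 52*q^3 + 65*q^2 - 18*q - 42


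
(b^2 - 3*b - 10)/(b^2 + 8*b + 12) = (b - 5)/(b + 6)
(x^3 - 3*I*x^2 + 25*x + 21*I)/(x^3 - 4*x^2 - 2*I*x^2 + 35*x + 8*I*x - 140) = (x^2 + 4*I*x - 3)/(x^2 + x*(-4 + 5*I) - 20*I)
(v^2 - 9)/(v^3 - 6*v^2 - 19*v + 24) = (v - 3)/(v^2 - 9*v + 8)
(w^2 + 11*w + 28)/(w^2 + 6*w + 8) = (w + 7)/(w + 2)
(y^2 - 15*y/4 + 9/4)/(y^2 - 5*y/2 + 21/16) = 4*(y - 3)/(4*y - 7)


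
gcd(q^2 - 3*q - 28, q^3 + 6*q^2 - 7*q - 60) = q + 4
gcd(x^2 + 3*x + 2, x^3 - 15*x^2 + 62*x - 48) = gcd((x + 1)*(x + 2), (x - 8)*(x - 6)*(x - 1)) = 1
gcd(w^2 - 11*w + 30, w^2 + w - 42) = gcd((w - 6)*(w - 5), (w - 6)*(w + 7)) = w - 6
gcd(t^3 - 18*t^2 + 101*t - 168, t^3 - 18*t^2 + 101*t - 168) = t^3 - 18*t^2 + 101*t - 168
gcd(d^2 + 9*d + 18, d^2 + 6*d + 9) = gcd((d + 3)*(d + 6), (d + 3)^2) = d + 3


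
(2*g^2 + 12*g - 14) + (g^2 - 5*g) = 3*g^2 + 7*g - 14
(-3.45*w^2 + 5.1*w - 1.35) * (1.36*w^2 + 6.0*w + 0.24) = -4.692*w^4 - 13.764*w^3 + 27.936*w^2 - 6.876*w - 0.324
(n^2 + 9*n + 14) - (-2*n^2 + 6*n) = 3*n^2 + 3*n + 14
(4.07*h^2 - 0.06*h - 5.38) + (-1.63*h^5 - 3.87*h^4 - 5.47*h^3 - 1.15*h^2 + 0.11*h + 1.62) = -1.63*h^5 - 3.87*h^4 - 5.47*h^3 + 2.92*h^2 + 0.05*h - 3.76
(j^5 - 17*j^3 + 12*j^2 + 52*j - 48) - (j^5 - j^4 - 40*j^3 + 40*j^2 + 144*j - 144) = j^4 + 23*j^3 - 28*j^2 - 92*j + 96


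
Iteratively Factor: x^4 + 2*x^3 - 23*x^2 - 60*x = (x + 3)*(x^3 - x^2 - 20*x) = x*(x + 3)*(x^2 - x - 20) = x*(x + 3)*(x + 4)*(x - 5)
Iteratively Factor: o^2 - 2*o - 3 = (o - 3)*(o + 1)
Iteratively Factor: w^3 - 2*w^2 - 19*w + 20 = (w + 4)*(w^2 - 6*w + 5) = (w - 1)*(w + 4)*(w - 5)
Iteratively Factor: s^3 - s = (s)*(s^2 - 1) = s*(s + 1)*(s - 1)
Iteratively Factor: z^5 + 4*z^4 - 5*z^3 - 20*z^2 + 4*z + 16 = (z + 1)*(z^4 + 3*z^3 - 8*z^2 - 12*z + 16) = (z + 1)*(z + 4)*(z^3 - z^2 - 4*z + 4) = (z - 1)*(z + 1)*(z + 4)*(z^2 - 4) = (z - 2)*(z - 1)*(z + 1)*(z + 4)*(z + 2)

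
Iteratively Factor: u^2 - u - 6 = (u + 2)*(u - 3)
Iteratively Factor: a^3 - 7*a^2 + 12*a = (a)*(a^2 - 7*a + 12) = a*(a - 4)*(a - 3)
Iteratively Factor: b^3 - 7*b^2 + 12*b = (b - 4)*(b^2 - 3*b) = b*(b - 4)*(b - 3)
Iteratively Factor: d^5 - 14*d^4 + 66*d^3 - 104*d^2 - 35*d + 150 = (d + 1)*(d^4 - 15*d^3 + 81*d^2 - 185*d + 150) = (d - 2)*(d + 1)*(d^3 - 13*d^2 + 55*d - 75) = (d - 3)*(d - 2)*(d + 1)*(d^2 - 10*d + 25) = (d - 5)*(d - 3)*(d - 2)*(d + 1)*(d - 5)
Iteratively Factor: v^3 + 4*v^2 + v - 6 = (v - 1)*(v^2 + 5*v + 6) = (v - 1)*(v + 2)*(v + 3)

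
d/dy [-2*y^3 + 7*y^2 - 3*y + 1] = -6*y^2 + 14*y - 3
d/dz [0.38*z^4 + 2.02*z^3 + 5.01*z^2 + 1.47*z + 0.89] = 1.52*z^3 + 6.06*z^2 + 10.02*z + 1.47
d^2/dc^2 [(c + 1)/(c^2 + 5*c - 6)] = 2*((c + 1)*(2*c + 5)^2 - 3*(c + 2)*(c^2 + 5*c - 6))/(c^2 + 5*c - 6)^3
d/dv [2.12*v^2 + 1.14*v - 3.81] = 4.24*v + 1.14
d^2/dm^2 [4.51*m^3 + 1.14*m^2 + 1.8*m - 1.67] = 27.06*m + 2.28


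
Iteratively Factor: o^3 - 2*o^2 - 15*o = (o)*(o^2 - 2*o - 15) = o*(o - 5)*(o + 3)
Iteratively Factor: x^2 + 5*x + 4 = (x + 4)*(x + 1)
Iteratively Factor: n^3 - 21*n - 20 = (n + 1)*(n^2 - n - 20) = (n + 1)*(n + 4)*(n - 5)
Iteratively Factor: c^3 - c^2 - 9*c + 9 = (c - 1)*(c^2 - 9) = (c - 3)*(c - 1)*(c + 3)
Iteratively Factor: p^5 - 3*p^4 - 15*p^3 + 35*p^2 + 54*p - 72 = (p + 2)*(p^4 - 5*p^3 - 5*p^2 + 45*p - 36) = (p - 1)*(p + 2)*(p^3 - 4*p^2 - 9*p + 36) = (p - 3)*(p - 1)*(p + 2)*(p^2 - p - 12) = (p - 4)*(p - 3)*(p - 1)*(p + 2)*(p + 3)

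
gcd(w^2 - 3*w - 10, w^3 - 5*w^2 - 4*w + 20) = w^2 - 3*w - 10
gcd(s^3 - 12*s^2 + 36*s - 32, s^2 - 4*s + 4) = s^2 - 4*s + 4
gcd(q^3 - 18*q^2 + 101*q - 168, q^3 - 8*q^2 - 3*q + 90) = 1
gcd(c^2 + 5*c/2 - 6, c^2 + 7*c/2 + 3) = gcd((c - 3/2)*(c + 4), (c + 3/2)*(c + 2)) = 1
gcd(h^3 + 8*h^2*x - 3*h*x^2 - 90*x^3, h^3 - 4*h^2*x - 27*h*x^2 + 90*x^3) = -h^2 - 2*h*x + 15*x^2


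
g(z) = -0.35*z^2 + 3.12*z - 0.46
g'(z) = 3.12 - 0.7*z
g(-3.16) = -13.81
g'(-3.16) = 5.33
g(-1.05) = -4.12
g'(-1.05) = 3.86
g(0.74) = 1.66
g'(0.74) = 2.60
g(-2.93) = -12.61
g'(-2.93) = 5.17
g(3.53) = 6.19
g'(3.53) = 0.65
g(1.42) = 3.26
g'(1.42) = 2.13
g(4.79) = 6.45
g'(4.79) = -0.23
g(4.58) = 6.49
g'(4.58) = -0.09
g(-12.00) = -88.30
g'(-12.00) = 11.52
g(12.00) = -13.42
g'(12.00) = -5.28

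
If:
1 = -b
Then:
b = -1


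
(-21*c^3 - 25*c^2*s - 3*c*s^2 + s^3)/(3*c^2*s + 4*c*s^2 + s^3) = (-7*c + s)/s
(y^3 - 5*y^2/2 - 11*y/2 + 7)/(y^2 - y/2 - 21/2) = (y^2 + y - 2)/(y + 3)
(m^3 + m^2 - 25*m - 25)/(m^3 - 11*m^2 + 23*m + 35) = (m + 5)/(m - 7)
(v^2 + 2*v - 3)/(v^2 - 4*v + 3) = (v + 3)/(v - 3)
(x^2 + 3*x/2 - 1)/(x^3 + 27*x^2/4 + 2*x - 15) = 2*(2*x - 1)/(4*x^2 + 19*x - 30)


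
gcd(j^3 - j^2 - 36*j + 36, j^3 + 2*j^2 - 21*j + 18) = j^2 + 5*j - 6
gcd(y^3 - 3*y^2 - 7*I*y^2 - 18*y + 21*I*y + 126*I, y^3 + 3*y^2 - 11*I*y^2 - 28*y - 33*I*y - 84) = y^2 + y*(3 - 7*I) - 21*I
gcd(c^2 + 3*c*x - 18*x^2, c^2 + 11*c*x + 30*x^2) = c + 6*x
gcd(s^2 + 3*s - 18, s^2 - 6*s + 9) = s - 3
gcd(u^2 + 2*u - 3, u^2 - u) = u - 1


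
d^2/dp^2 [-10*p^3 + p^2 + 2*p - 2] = 2 - 60*p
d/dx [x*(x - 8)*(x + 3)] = 3*x^2 - 10*x - 24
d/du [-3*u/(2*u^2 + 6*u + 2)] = 3*(u^2 - 1)/(2*(u^4 + 6*u^3 + 11*u^2 + 6*u + 1))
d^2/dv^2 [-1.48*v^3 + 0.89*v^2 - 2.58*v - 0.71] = 1.78 - 8.88*v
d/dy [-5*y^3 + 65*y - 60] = 65 - 15*y^2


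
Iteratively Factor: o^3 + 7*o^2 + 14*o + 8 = (o + 2)*(o^2 + 5*o + 4) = (o + 1)*(o + 2)*(o + 4)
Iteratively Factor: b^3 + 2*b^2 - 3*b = (b)*(b^2 + 2*b - 3) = b*(b + 3)*(b - 1)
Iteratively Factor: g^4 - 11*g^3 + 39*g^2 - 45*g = (g - 3)*(g^3 - 8*g^2 + 15*g) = g*(g - 3)*(g^2 - 8*g + 15) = g*(g - 5)*(g - 3)*(g - 3)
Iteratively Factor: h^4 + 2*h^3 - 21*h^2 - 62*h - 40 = (h + 1)*(h^3 + h^2 - 22*h - 40) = (h + 1)*(h + 2)*(h^2 - h - 20) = (h + 1)*(h + 2)*(h + 4)*(h - 5)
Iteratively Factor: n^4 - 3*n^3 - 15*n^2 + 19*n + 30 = (n + 1)*(n^3 - 4*n^2 - 11*n + 30) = (n - 2)*(n + 1)*(n^2 - 2*n - 15) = (n - 2)*(n + 1)*(n + 3)*(n - 5)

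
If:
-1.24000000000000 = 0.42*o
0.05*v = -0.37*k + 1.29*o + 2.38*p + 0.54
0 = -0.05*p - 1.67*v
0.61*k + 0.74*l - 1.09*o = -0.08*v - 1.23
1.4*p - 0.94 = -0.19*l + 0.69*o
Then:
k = -30.78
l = 19.35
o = -2.95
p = -3.41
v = 0.10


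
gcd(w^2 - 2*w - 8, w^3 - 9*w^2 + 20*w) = w - 4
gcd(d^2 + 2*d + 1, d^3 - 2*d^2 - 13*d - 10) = d + 1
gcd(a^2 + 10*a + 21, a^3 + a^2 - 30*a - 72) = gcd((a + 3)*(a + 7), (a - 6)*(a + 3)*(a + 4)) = a + 3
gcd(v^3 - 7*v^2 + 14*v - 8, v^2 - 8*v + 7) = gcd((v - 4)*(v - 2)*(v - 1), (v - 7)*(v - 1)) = v - 1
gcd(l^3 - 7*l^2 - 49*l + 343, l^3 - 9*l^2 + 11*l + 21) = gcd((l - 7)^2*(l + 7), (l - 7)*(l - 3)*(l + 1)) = l - 7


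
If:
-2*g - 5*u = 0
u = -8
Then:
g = 20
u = -8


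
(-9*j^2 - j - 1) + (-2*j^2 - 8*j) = -11*j^2 - 9*j - 1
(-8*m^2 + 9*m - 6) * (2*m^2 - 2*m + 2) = -16*m^4 + 34*m^3 - 46*m^2 + 30*m - 12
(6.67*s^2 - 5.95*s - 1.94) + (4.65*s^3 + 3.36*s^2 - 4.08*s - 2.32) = 4.65*s^3 + 10.03*s^2 - 10.03*s - 4.26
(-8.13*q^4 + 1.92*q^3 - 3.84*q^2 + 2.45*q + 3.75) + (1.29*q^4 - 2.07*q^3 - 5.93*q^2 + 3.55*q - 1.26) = -6.84*q^4 - 0.15*q^3 - 9.77*q^2 + 6.0*q + 2.49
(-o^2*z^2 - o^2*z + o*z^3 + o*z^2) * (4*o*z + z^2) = -4*o^3*z^3 - 4*o^3*z^2 + 3*o^2*z^4 + 3*o^2*z^3 + o*z^5 + o*z^4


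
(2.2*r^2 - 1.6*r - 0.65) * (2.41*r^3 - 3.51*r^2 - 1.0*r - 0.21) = 5.302*r^5 - 11.578*r^4 + 1.8495*r^3 + 3.4195*r^2 + 0.986*r + 0.1365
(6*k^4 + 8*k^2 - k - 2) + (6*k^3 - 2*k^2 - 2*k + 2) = 6*k^4 + 6*k^3 + 6*k^2 - 3*k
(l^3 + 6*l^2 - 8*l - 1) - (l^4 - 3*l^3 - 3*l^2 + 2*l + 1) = -l^4 + 4*l^3 + 9*l^2 - 10*l - 2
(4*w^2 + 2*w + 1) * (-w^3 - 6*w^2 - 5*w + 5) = -4*w^5 - 26*w^4 - 33*w^3 + 4*w^2 + 5*w + 5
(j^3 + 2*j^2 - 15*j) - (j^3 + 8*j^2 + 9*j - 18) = -6*j^2 - 24*j + 18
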